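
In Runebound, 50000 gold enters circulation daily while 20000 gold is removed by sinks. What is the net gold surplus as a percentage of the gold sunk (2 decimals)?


Net gold = 50000 - 20000 = 30000
Inflation rate = net / sunk * 100 = 30000 / 20000 * 100
= 1.5 * 100
= 150.00%

150.00%


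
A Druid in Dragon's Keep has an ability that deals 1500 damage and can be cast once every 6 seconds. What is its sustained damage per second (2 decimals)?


DPS = damage / cooldown
= 1500 / 6
= 250.00

250.00 DPS


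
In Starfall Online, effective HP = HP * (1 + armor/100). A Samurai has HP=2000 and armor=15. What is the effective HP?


EHP = 2000 * (1 + 15/100)
= 2000 * (1 + 0.15)
= 2000 * 1.15
= 2300.0

2300.0 EHP


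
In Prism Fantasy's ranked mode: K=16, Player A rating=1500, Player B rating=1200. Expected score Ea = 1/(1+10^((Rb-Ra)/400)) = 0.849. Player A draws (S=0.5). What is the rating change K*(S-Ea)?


Elo update: delta = K * (S - Ea), where S = 0.5 (draws)
S - Ea = 0.5 - 0.849 = -0.349
Rating change = 16 * -0.349
= -5.58

-5.58 rating points


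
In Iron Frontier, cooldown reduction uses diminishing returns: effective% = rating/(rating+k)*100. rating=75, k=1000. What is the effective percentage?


effective% = rating / (rating + k) * 100
= 75 / (75 + 1000) * 100
= 75 / 1075 * 100
= 0.069767 * 100
= 6.98%

6.98%


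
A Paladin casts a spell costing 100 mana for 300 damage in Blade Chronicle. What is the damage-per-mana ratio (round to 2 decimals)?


Efficiency = damage / mana
= 300 / 100
= 3.00

3.00 dmg/mana


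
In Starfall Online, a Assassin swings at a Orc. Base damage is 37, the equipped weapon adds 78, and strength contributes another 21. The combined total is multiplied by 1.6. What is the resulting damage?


Sum base + weapon + str = 37 + 78 + 21 = 136
Multiply by 1.6:
136 * 1.6 = 217.6

217.6 damage


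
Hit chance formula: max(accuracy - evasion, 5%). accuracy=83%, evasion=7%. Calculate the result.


accuracy - evasion = 83 - 7 = 76
Apply floor: max(76, 5) = 76
Hit chance = 76%

76%


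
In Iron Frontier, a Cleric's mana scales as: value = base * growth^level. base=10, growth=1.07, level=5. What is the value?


value = base * growth^level
= 10 * 1.07^5
= 10 * 1.402552
= 14.03

14.03 mana


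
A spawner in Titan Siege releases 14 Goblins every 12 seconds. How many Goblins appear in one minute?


Spawns per minute = count * (60 / interval)
= 14 * (60 / 12)
= 14 * 5.0
= 70.0

70.0 per minute


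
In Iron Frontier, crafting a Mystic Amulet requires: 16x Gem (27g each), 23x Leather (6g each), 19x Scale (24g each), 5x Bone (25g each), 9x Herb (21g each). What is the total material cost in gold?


Cost breakdown:
  Gem: 16 * 27 = 432
  Leather: 23 * 6 = 138
  Scale: 19 * 24 = 456
  Bone: 5 * 25 = 125
  Herb: 9 * 21 = 189
Total = 432 + 138 + 456 + 125 + 189 = 1340

1340 gold


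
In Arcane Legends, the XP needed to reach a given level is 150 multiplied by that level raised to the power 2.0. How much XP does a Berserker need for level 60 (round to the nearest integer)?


XP = 150 * level^2.0
Substitute level = 60:
XP = 150 * 60^2.0
= 150 * 3600.0
= 540000

540000 XP


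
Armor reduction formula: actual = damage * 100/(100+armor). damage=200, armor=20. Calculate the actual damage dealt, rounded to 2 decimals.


actual = 200 * 100 / (100 + 20)
= 200 * 100 / 120
= 20000 / 120
= 166.67

166.67 damage


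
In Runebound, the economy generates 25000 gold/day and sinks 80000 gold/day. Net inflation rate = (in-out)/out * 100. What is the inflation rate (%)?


Net gold = 25000 - 80000 = -55000
Inflation rate = net / sunk * 100 = -55000 / 80000 * 100
= -0.6875 * 100
= -68.75%

-68.75%


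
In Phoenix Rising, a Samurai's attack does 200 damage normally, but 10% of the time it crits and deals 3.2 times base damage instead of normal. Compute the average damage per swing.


E[dmg] = base * (1 + crit_chance * (crit_mult - 1))
cc as decimal = 10/100 = 0.1
cm - 1 = 3.2 - 1 = 2.2
Bonus factor = 0.1 * 2.2 = 0.22
Total multiplier = 1 + 0.22 = 1.22
Expected damage = 200 * 1.22 = 244.00

244.00 damage


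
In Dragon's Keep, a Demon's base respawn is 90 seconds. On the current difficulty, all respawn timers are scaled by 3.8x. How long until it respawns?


Respawn time = base * multiplier
= 90 * 3.8
= 342.0 seconds

342.0 seconds


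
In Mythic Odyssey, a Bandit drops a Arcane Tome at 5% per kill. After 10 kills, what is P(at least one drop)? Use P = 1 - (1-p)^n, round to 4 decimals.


P(at least one) = 1 - P(none) = 1 - (1-p)^n
p = 5/100 = 0.05
1 - p = 0.95
(1 - p)^10 = 0.95^10 = 0.598737
P(at least one) = 1 - 0.598737 = 0.4013

0.4013


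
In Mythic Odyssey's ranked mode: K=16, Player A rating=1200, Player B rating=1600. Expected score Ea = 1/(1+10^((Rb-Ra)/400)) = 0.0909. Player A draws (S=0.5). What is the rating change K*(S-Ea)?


Elo update: delta = K * (S - Ea), where S = 0.5 (draws)
S - Ea = 0.5 - 0.0909 = 0.4091
Rating change = 16 * 0.4091
= 6.55

6.55 rating points


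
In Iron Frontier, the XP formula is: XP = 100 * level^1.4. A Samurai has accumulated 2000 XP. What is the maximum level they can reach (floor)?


XP = 100 * level^1.4, so level = (XP / 100)^(1/1.4)
= (2000 / 100)^(1/1.4)
= 20.0^0.7143
= 8.4978
Floor: level = 8

level 8


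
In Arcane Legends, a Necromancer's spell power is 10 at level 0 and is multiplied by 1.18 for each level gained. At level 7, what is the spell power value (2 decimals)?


value = base * growth^level
= 10 * 1.18^7
= 10 * 3.185474
= 31.85

31.85 spell power


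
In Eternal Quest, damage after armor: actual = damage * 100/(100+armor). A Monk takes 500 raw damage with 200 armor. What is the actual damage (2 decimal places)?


actual = 500 * 100 / (100 + 200)
= 500 * 100 / 300
= 50000 / 300
= 166.67

166.67 damage


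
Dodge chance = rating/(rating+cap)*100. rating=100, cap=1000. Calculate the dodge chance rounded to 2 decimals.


dodge% = 100 / (100 + 1000) * 100
= 100 / 1100 * 100
= 0.090909 * 100
= 9.09%

9.09%


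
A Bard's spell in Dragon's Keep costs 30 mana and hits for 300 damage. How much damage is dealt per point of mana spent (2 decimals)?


Efficiency = damage / mana
= 300 / 30
= 10.00

10.00 dmg/mana


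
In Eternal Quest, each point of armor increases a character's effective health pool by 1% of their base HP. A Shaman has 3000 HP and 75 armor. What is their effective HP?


EHP = 3000 * (1 + 75/100)
= 3000 * (1 + 0.75)
= 3000 * 1.75
= 5250.0

5250.0 EHP


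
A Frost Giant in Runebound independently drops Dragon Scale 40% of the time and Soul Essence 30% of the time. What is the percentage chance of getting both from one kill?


For independent events, P(both) = P(A) * P(B)
= 40% * 30%
= 1200 / 100 %
= 12.0%

12.0%


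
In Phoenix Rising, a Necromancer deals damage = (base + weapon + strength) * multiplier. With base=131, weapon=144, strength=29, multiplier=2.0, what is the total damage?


Sum base + weapon + str = 131 + 144 + 29 = 304
Multiply by 2.0:
304 * 2.0 = 608.0

608.0 damage


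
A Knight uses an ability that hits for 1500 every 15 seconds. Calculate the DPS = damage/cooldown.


DPS = damage / cooldown
= 1500 / 15
= 100.00

100.00 DPS


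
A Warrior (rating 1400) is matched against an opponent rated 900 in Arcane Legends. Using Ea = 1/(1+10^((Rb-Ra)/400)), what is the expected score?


Elo expected score: Ea = 1/(1 + 10^((Rb-Ra)/400))
Rb - Ra = 900 - 1400 = -500
(Rb-Ra)/400 = -500/400 = -1.25
10^-1.25 = 0.056234
Ea = 1/(1 + 0.056234) = 1/1.056234 = 0.9468

0.9468


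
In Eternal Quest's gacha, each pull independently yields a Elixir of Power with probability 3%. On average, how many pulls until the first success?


Expected pulls for a geometric distribution = 1/p = 100 / rate%
= 100 / 3
= 33.33

33.33 pulls


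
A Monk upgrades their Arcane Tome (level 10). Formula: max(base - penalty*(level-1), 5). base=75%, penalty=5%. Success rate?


raw_rate = 75 - 5 * (10 - 1)
= 75 - 5 * 9
= 75 - 45
= 30
Apply floor: max(30, 5) = 30%

30%


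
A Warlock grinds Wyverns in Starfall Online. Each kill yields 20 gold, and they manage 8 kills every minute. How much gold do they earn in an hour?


Gold per minute = 20 * 8 = 160
Gold per hour = 160 * 60 = 9600

9600 gold/hour


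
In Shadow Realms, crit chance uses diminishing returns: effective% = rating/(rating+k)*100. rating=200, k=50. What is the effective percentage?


effective% = rating / (rating + k) * 100
= 200 / (200 + 50) * 100
= 200 / 250 * 100
= 0.8 * 100
= 80.00%

80.00%


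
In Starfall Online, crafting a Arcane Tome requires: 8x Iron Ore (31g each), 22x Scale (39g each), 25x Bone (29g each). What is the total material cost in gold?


Cost breakdown:
  Iron Ore: 8 * 31 = 248
  Scale: 22 * 39 = 858
  Bone: 25 * 29 = 725
Total = 248 + 858 + 725 = 1831

1831 gold


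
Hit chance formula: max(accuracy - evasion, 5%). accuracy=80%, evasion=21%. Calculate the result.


accuracy - evasion = 80 - 21 = 59
Apply floor: max(59, 5) = 59
Hit chance = 59%

59%


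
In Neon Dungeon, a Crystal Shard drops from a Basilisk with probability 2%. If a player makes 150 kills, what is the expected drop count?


Expected drops = kills * (drop_rate / 100)
= 150 * (2 / 100)
= 150 * 0.02
= 3.0

3.0 drops


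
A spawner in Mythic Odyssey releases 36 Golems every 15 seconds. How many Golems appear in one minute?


Spawns per minute = count * (60 / interval)
= 36 * (60 / 15)
= 36 * 4.0
= 144.0

144.0 per minute


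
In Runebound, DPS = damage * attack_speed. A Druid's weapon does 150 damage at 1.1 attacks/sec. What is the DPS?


DPS = damage * attack_speed
= 150 * 1.1
= 165.0

165.0 DPS


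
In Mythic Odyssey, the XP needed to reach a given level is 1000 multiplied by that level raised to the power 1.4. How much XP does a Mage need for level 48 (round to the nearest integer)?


XP = 1000 * level^1.4
Substitute level = 48:
XP = 1000 * 48^1.4
= 1000 * 225.8072
= 225807

225807 XP


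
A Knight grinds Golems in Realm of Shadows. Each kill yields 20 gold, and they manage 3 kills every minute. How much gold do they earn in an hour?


Gold per minute = 20 * 3 = 60
Gold per hour = 60 * 60 = 3600

3600 gold/hour


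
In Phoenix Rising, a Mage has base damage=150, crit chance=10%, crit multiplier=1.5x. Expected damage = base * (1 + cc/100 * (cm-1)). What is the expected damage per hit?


E[dmg] = base * (1 + crit_chance * (crit_mult - 1))
cc as decimal = 10/100 = 0.1
cm - 1 = 1.5 - 1 = 0.5
Bonus factor = 0.1 * 0.5 = 0.05
Total multiplier = 1 + 0.05 = 1.05
Expected damage = 150 * 1.05 = 157.50

157.50 damage


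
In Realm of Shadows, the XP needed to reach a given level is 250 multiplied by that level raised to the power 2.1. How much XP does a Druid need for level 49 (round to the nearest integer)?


XP = 250 * level^2.1
Substitute level = 49:
XP = 250 * 49^2.1
= 250 * 3543.3314
= 885833

885833 XP


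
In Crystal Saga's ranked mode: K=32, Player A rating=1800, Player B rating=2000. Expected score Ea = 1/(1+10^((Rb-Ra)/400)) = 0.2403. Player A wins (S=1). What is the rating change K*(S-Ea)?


Elo update: delta = K * (S - Ea), where S = 1 (wins)
S - Ea = 1 - 0.2403 = 0.7597
Rating change = 32 * 0.7597
= 24.31

24.31 rating points


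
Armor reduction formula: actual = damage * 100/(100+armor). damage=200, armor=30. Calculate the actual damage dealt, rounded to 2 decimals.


actual = 200 * 100 / (100 + 30)
= 200 * 100 / 130
= 20000 / 130
= 153.85

153.85 damage


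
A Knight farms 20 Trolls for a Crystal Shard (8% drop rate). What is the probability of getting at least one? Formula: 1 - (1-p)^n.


P(at least one) = 1 - P(none) = 1 - (1-p)^n
p = 8/100 = 0.08
1 - p = 0.92
(1 - p)^20 = 0.92^20 = 0.188693
P(at least one) = 1 - 0.188693 = 0.8113

0.8113


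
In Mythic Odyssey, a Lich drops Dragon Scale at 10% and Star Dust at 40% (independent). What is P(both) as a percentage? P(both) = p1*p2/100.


For independent events, P(both) = P(A) * P(B)
= 10% * 40%
= 400 / 100 %
= 4.0%

4.0%


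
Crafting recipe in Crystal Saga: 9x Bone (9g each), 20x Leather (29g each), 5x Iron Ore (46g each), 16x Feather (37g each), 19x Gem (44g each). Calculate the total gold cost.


Cost breakdown:
  Bone: 9 * 9 = 81
  Leather: 20 * 29 = 580
  Iron Ore: 5 * 46 = 230
  Feather: 16 * 37 = 592
  Gem: 19 * 44 = 836
Total = 81 + 580 + 230 + 592 + 836 = 2319

2319 gold


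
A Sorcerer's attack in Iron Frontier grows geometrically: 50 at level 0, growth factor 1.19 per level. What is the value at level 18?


value = base * growth^level
= 50 * 1.19^18
= 50 * 22.900518
= 1145.03

1145.03 attack


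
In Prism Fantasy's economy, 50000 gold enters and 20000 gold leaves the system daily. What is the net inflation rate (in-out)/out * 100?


Net gold = 50000 - 20000 = 30000
Inflation rate = net / sunk * 100 = 30000 / 20000 * 100
= 1.5 * 100
= 150.00%

150.00%


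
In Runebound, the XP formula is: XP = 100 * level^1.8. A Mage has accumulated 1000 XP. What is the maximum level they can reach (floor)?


XP = 100 * level^1.8, so level = (XP / 100)^(1/1.8)
= (1000 / 100)^(1/1.8)
= 10.0^0.5556
= 3.5938
Floor: level = 3

level 3


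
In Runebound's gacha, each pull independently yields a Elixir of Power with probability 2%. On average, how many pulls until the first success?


Expected pulls for a geometric distribution = 1/p = 100 / rate%
= 100 / 2
= 50.0

50.0 pulls


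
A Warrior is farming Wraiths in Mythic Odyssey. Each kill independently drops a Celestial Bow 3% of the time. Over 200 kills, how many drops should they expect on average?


Expected drops = kills * (drop_rate / 100)
= 200 * (3 / 100)
= 200 * 0.03
= 6.0

6.0 drops


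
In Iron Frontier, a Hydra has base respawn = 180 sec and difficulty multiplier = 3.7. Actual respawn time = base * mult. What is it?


Respawn time = base * multiplier
= 180 * 3.7
= 666.0 seconds

666.0 seconds


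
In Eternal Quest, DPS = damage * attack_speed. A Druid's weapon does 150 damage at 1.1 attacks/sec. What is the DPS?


DPS = damage * attack_speed
= 150 * 1.1
= 165.0

165.0 DPS


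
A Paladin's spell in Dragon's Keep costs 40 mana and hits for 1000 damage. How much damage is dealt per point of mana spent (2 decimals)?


Efficiency = damage / mana
= 1000 / 40
= 25.00

25.00 dmg/mana


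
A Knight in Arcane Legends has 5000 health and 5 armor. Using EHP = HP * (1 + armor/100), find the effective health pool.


EHP = 5000 * (1 + 5/100)
= 5000 * (1 + 0.05)
= 5000 * 1.05
= 5250.0

5250.0 EHP


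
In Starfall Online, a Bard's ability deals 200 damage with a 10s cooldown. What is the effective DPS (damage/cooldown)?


DPS = damage / cooldown
= 200 / 10
= 20.00

20.00 DPS


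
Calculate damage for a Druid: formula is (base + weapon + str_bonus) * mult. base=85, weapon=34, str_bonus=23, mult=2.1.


Sum base + weapon + str = 85 + 34 + 23 = 142
Multiply by 2.1:
142 * 2.1 = 298.2

298.2 damage


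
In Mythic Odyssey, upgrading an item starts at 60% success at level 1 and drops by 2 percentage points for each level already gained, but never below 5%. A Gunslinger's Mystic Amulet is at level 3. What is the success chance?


raw_rate = 60 - 2 * (3 - 1)
= 60 - 2 * 2
= 60 - 4
= 56
Apply floor: max(56, 5) = 56%

56%


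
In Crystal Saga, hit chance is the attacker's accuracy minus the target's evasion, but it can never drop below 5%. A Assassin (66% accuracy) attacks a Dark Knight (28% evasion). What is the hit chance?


accuracy - evasion = 66 - 28 = 38
Apply floor: max(38, 5) = 38
Hit chance = 38%

38%


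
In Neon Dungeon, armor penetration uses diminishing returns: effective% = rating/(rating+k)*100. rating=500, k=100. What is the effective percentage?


effective% = rating / (rating + k) * 100
= 500 / (500 + 100) * 100
= 500 / 600 * 100
= 0.833333 * 100
= 83.33%

83.33%


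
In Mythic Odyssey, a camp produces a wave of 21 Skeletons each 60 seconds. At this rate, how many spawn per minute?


Spawns per minute = count * (60 / interval)
= 21 * (60 / 60)
= 21 * 1.0
= 21.0

21.0 per minute


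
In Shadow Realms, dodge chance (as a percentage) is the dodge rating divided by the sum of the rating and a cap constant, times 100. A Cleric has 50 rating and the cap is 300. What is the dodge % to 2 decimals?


dodge% = 50 / (50 + 300) * 100
= 50 / 350 * 100
= 0.142857 * 100
= 14.29%

14.29%


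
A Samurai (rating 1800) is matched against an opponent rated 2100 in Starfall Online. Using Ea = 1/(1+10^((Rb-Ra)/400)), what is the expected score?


Elo expected score: Ea = 1/(1 + 10^((Rb-Ra)/400))
Rb - Ra = 2100 - 1800 = 300
(Rb-Ra)/400 = 300/400 = 0.75
10^0.75 = 5.623413
Ea = 1/(1 + 5.623413) = 1/6.623413 = 0.1510

0.1510


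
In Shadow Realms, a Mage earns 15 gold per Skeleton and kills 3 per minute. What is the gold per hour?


Gold per minute = 15 * 3 = 45
Gold per hour = 45 * 60 = 2700

2700 gold/hour


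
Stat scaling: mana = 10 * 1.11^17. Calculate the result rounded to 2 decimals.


value = base * growth^level
= 10 * 1.11^17
= 10 * 5.895093
= 58.95

58.95 mana


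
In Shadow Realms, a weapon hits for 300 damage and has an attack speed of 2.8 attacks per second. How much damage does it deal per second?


DPS = damage * attack_speed
= 300 * 2.8
= 840.0

840.0 DPS


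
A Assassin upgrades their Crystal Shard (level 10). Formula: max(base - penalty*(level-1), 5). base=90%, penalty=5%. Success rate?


raw_rate = 90 - 5 * (10 - 1)
= 90 - 5 * 9
= 90 - 45
= 45
Apply floor: max(45, 5) = 45%

45%


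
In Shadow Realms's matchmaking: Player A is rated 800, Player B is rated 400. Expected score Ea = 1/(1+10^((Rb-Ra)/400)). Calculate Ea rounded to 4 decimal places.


Elo expected score: Ea = 1/(1 + 10^((Rb-Ra)/400))
Rb - Ra = 400 - 800 = -400
(Rb-Ra)/400 = -400/400 = -1.0
10^-1.0 = 0.1
Ea = 1/(1 + 0.1) = 1/1.1 = 0.9091

0.9091


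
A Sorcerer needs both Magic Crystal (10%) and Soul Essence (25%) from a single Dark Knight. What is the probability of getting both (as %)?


For independent events, P(both) = P(A) * P(B)
= 10% * 25%
= 250 / 100 %
= 2.5%

2.5%


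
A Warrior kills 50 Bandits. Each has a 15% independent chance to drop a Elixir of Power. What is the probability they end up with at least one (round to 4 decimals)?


P(at least one) = 1 - P(none) = 1 - (1-p)^n
p = 15/100 = 0.15
1 - p = 0.85
(1 - p)^50 = 0.85^50 = 0.000296
P(at least one) = 1 - 0.000296 = 0.9997

0.9997


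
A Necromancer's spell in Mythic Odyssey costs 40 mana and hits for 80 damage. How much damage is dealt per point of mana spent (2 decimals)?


Efficiency = damage / mana
= 80 / 40
= 2.00

2.00 dmg/mana


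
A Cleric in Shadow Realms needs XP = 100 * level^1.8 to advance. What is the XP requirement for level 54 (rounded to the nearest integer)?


XP = 100 * level^1.8
Substitute level = 54:
XP = 100 * 54^1.8
= 100 * 1313.1332
= 131313

131313 XP


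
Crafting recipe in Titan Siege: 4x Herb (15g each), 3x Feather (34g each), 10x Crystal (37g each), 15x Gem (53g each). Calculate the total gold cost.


Cost breakdown:
  Herb: 4 * 15 = 60
  Feather: 3 * 34 = 102
  Crystal: 10 * 37 = 370
  Gem: 15 * 53 = 795
Total = 60 + 102 + 370 + 795 = 1327

1327 gold


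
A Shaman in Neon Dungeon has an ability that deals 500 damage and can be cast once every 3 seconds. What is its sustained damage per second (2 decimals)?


DPS = damage / cooldown
= 500 / 3
= 166.67

166.67 DPS


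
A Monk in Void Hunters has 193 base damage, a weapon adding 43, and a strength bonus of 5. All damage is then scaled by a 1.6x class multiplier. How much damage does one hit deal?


Sum base + weapon + str = 193 + 43 + 5 = 241
Multiply by 1.6:
241 * 1.6 = 385.6

385.6 damage


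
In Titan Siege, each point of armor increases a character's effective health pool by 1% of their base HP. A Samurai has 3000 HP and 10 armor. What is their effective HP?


EHP = 3000 * (1 + 10/100)
= 3000 * (1 + 0.1)
= 3000 * 1.1
= 3300.0

3300.0 EHP


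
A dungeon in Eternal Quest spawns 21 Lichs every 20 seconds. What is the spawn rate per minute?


Spawns per minute = count * (60 / interval)
= 21 * (60 / 20)
= 21 * 3.0
= 63.0

63.0 per minute


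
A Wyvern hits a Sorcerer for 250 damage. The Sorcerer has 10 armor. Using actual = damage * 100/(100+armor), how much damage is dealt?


actual = 250 * 100 / (100 + 10)
= 250 * 100 / 110
= 25000 / 110
= 227.27

227.27 damage


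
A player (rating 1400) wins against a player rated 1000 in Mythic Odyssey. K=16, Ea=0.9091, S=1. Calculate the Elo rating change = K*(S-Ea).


Elo update: delta = K * (S - Ea), where S = 1 (wins)
S - Ea = 1 - 0.9091 = 0.0909
Rating change = 16 * 0.0909
= 1.45

1.45 rating points


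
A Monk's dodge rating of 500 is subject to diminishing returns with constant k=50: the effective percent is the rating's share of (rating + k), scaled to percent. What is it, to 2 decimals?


effective% = rating / (rating + k) * 100
= 500 / (500 + 50) * 100
= 500 / 550 * 100
= 0.909091 * 100
= 90.91%

90.91%


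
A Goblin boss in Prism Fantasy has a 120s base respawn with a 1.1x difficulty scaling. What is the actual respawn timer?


Respawn time = base * multiplier
= 120 * 1.1
= 132.0 seconds

132.0 seconds


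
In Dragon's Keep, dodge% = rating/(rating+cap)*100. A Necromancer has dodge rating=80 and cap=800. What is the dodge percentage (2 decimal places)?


dodge% = 80 / (80 + 800) * 100
= 80 / 880 * 100
= 0.090909 * 100
= 9.09%

9.09%


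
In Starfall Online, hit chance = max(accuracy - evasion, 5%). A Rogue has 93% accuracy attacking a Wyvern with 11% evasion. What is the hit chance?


accuracy - evasion = 93 - 11 = 82
Apply floor: max(82, 5) = 82
Hit chance = 82%

82%


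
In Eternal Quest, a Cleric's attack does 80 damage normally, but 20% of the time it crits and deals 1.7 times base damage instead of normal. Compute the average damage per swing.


E[dmg] = base * (1 + crit_chance * (crit_mult - 1))
cc as decimal = 20/100 = 0.2
cm - 1 = 1.7 - 1 = 0.7
Bonus factor = 0.2 * 0.7 = 0.14
Total multiplier = 1 + 0.14 = 1.14
Expected damage = 80 * 1.14 = 91.20

91.20 damage


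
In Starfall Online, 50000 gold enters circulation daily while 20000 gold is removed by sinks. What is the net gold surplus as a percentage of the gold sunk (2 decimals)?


Net gold = 50000 - 20000 = 30000
Inflation rate = net / sunk * 100 = 30000 / 20000 * 100
= 1.5 * 100
= 150.00%

150.00%


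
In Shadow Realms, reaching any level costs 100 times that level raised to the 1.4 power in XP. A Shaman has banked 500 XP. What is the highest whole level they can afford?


XP = 100 * level^1.4, so level = (XP / 100)^(1/1.4)
= (500 / 100)^(1/1.4)
= 5.0^0.7143
= 3.1569
Floor: level = 3

level 3


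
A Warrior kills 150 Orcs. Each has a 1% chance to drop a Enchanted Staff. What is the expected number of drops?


Expected drops = kills * (drop_rate / 100)
= 150 * (1 / 100)
= 150 * 0.01
= 1.5

1.5 drops


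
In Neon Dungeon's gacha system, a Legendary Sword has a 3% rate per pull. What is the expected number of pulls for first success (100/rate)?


Expected pulls for a geometric distribution = 1/p = 100 / rate%
= 100 / 3
= 33.33

33.33 pulls


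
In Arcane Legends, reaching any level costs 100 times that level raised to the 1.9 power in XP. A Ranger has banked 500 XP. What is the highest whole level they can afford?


XP = 100 * level^1.9, so level = (XP / 100)^(1/1.9)
= (500 / 100)^(1/1.9)
= 5.0^0.5263
= 2.3328
Floor: level = 2

level 2


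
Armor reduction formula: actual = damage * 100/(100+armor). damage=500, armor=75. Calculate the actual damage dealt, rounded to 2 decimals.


actual = 500 * 100 / (100 + 75)
= 500 * 100 / 175
= 50000 / 175
= 285.71

285.71 damage


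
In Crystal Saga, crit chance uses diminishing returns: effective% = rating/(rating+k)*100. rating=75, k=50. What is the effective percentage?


effective% = rating / (rating + k) * 100
= 75 / (75 + 50) * 100
= 75 / 125 * 100
= 0.6 * 100
= 60.00%

60.00%


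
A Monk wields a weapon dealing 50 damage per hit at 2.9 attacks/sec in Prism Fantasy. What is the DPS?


DPS = damage * attack_speed
= 50 * 2.9
= 145.0

145.0 DPS


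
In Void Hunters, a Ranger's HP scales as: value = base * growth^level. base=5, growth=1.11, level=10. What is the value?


value = base * growth^level
= 5 * 1.11^10
= 5 * 2.839421
= 14.20

14.20 HP


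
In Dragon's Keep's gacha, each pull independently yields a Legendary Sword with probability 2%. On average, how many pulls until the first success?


Expected pulls for a geometric distribution = 1/p = 100 / rate%
= 100 / 2
= 50.0

50.0 pulls


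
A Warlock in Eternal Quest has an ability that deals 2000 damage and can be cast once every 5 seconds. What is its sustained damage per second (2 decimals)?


DPS = damage / cooldown
= 2000 / 5
= 400.00

400.00 DPS


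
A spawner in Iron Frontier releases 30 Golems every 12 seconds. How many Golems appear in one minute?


Spawns per minute = count * (60 / interval)
= 30 * (60 / 12)
= 30 * 5.0
= 150.0

150.0 per minute


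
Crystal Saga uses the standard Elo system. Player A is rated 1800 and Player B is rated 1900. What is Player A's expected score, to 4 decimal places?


Elo expected score: Ea = 1/(1 + 10^((Rb-Ra)/400))
Rb - Ra = 1900 - 1800 = 100
(Rb-Ra)/400 = 100/400 = 0.25
10^0.25 = 1.778279
Ea = 1/(1 + 1.778279) = 1/2.778279 = 0.3599

0.3599


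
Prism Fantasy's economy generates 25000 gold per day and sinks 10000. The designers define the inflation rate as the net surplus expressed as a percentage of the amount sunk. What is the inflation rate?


Net gold = 25000 - 10000 = 15000
Inflation rate = net / sunk * 100 = 15000 / 10000 * 100
= 1.5 * 100
= 150.00%

150.00%


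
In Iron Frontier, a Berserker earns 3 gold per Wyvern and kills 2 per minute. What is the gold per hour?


Gold per minute = 3 * 2 = 6
Gold per hour = 6 * 60 = 360

360 gold/hour


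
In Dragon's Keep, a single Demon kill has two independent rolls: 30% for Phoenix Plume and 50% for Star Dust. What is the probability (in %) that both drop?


For independent events, P(both) = P(A) * P(B)
= 30% * 50%
= 1500 / 100 %
= 15.0%

15.0%


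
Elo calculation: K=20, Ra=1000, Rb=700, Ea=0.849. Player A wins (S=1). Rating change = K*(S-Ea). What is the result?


Elo update: delta = K * (S - Ea), where S = 1 (wins)
S - Ea = 1 - 0.849 = 0.151
Rating change = 20 * 0.151
= 3.02

3.02 rating points


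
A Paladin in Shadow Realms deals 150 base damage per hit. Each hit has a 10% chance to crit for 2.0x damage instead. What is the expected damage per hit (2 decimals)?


E[dmg] = base * (1 + crit_chance * (crit_mult - 1))
cc as decimal = 10/100 = 0.1
cm - 1 = 2.0 - 1 = 1.0
Bonus factor = 0.1 * 1.0 = 0.1
Total multiplier = 1 + 0.1 = 1.1
Expected damage = 150 * 1.1 = 165.00

165.00 damage


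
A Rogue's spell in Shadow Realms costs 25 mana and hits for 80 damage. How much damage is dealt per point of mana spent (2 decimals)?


Efficiency = damage / mana
= 80 / 25
= 3.20

3.20 dmg/mana


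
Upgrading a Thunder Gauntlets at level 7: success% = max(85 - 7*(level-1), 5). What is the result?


raw_rate = 85 - 7 * (7 - 1)
= 85 - 7 * 6
= 85 - 42
= 43
Apply floor: max(43, 5) = 43%

43%


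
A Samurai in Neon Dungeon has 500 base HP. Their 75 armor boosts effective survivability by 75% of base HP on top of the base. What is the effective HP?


EHP = 500 * (1 + 75/100)
= 500 * (1 + 0.75)
= 500 * 1.75
= 875.0

875.0 EHP


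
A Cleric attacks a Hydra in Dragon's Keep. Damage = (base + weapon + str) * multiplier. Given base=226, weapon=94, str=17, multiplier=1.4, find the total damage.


Sum base + weapon + str = 226 + 94 + 17 = 337
Multiply by 1.4:
337 * 1.4 = 471.8

471.8 damage


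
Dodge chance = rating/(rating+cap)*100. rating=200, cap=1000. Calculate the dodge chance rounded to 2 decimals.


dodge% = 200 / (200 + 1000) * 100
= 200 / 1200 * 100
= 0.166667 * 100
= 16.67%

16.67%


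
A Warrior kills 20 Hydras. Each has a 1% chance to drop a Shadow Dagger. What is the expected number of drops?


Expected drops = kills * (drop_rate / 100)
= 20 * (1 / 100)
= 20 * 0.01
= 0.2

0.2 drops


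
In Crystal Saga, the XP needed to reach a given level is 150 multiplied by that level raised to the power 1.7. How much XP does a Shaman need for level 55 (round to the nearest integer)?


XP = 150 * level^1.7
Substitute level = 55:
XP = 150 * 55^1.7
= 150 * 909.1103
= 136367

136367 XP


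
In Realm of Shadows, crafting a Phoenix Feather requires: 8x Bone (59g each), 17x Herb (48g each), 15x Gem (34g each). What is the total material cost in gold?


Cost breakdown:
  Bone: 8 * 59 = 472
  Herb: 17 * 48 = 816
  Gem: 15 * 34 = 510
Total = 472 + 816 + 510 = 1798

1798 gold


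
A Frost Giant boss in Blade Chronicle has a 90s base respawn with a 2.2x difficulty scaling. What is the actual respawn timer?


Respawn time = base * multiplier
= 90 * 2.2
= 198.0 seconds

198.0 seconds


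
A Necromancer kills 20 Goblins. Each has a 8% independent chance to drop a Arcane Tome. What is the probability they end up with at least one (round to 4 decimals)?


P(at least one) = 1 - P(none) = 1 - (1-p)^n
p = 8/100 = 0.08
1 - p = 0.92
(1 - p)^20 = 0.92^20 = 0.188693
P(at least one) = 1 - 0.188693 = 0.8113

0.8113


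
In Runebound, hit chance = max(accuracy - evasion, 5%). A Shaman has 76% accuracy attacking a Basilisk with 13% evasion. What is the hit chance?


accuracy - evasion = 76 - 13 = 63
Apply floor: max(63, 5) = 63
Hit chance = 63%

63%


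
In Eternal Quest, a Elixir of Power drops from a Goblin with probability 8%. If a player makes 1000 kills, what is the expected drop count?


Expected drops = kills * (drop_rate / 100)
= 1000 * (8 / 100)
= 1000 * 0.08
= 80.0

80.0 drops


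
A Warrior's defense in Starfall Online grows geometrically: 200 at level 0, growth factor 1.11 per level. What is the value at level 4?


value = base * growth^level
= 200 * 1.11^4
= 200 * 1.51807
= 303.61

303.61 defense


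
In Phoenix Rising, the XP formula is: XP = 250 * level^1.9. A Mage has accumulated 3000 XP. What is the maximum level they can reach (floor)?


XP = 250 * level^1.9, so level = (XP / 250)^(1/1.9)
= (3000 / 250)^(1/1.9)
= 12.0^0.5263
= 3.6982
Floor: level = 3

level 3


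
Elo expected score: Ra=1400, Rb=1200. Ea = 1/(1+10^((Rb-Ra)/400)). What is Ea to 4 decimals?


Elo expected score: Ea = 1/(1 + 10^((Rb-Ra)/400))
Rb - Ra = 1200 - 1400 = -200
(Rb-Ra)/400 = -200/400 = -0.5
10^-0.5 = 0.316228
Ea = 1/(1 + 0.316228) = 1/1.316228 = 0.7597

0.7597


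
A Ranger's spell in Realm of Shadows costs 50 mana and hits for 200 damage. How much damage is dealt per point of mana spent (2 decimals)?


Efficiency = damage / mana
= 200 / 50
= 4.00

4.00 dmg/mana


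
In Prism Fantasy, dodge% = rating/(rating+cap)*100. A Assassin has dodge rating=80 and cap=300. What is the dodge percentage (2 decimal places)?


dodge% = 80 / (80 + 300) * 100
= 80 / 380 * 100
= 0.210526 * 100
= 21.05%

21.05%


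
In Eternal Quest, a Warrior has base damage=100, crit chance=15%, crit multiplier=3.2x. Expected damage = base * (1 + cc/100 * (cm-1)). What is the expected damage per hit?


E[dmg] = base * (1 + crit_chance * (crit_mult - 1))
cc as decimal = 15/100 = 0.15
cm - 1 = 3.2 - 1 = 2.2
Bonus factor = 0.15 * 2.2 = 0.33
Total multiplier = 1 + 0.33 = 1.33
Expected damage = 100 * 1.33 = 133.00

133.00 damage


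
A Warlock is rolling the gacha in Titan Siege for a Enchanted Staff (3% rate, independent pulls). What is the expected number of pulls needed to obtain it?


Expected pulls for a geometric distribution = 1/p = 100 / rate%
= 100 / 3
= 33.33

33.33 pulls


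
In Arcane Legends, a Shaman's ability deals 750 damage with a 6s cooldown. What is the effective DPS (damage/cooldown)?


DPS = damage / cooldown
= 750 / 6
= 125.00

125.00 DPS


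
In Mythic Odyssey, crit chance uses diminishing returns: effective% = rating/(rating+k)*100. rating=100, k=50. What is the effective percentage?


effective% = rating / (rating + k) * 100
= 100 / (100 + 50) * 100
= 100 / 150 * 100
= 0.666667 * 100
= 66.67%

66.67%


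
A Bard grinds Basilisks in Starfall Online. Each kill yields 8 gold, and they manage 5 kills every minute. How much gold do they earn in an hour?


Gold per minute = 8 * 5 = 40
Gold per hour = 40 * 60 = 2400

2400 gold/hour


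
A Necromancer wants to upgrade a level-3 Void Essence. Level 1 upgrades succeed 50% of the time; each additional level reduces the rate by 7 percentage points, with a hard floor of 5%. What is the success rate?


raw_rate = 50 - 7 * (3 - 1)
= 50 - 7 * 2
= 50 - 14
= 36
Apply floor: max(36, 5) = 36%

36%


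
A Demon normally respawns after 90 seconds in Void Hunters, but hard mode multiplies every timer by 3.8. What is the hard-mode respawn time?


Respawn time = base * multiplier
= 90 * 3.8
= 342.0 seconds

342.0 seconds


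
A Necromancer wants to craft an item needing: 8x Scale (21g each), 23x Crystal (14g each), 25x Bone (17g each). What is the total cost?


Cost breakdown:
  Scale: 8 * 21 = 168
  Crystal: 23 * 14 = 322
  Bone: 25 * 17 = 425
Total = 168 + 322 + 425 = 915

915 gold


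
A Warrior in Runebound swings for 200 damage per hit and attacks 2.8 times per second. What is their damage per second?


DPS = damage * attack_speed
= 200 * 2.8
= 560.0

560.0 DPS


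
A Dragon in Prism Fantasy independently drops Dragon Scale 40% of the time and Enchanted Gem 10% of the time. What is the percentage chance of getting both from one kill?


For independent events, P(both) = P(A) * P(B)
= 40% * 10%
= 400 / 100 %
= 4.0%

4.0%


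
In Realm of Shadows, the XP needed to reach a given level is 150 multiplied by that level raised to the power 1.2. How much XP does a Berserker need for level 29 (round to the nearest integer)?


XP = 150 * level^1.2
Substitute level = 29:
XP = 150 * 29^1.2
= 150 * 56.8693
= 8530

8530 XP


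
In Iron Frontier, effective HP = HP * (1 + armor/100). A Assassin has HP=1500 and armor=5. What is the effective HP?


EHP = 1500 * (1 + 5/100)
= 1500 * (1 + 0.05)
= 1500 * 1.05
= 1575.0

1575.0 EHP


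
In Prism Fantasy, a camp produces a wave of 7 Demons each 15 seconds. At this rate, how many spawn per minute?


Spawns per minute = count * (60 / interval)
= 7 * (60 / 15)
= 7 * 4.0
= 28.0

28.0 per minute


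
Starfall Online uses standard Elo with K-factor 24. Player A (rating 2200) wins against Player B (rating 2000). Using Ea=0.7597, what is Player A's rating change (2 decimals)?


Elo update: delta = K * (S - Ea), where S = 1 (wins)
S - Ea = 1 - 0.7597 = 0.2403
Rating change = 24 * 0.2403
= 5.77

5.77 rating points


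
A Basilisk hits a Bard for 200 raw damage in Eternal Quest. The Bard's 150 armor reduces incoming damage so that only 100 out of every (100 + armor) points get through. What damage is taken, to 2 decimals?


actual = 200 * 100 / (100 + 150)
= 200 * 100 / 250
= 20000 / 250
= 80.00

80.00 damage


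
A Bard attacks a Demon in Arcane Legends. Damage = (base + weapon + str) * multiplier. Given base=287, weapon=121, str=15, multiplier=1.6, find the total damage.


Sum base + weapon + str = 287 + 121 + 15 = 423
Multiply by 1.6:
423 * 1.6 = 676.8

676.8 damage


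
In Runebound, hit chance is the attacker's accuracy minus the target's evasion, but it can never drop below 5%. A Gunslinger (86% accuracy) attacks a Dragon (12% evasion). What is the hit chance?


accuracy - evasion = 86 - 12 = 74
Apply floor: max(74, 5) = 74
Hit chance = 74%

74%


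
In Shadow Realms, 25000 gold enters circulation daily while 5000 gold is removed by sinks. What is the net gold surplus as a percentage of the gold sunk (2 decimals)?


Net gold = 25000 - 5000 = 20000
Inflation rate = net / sunk * 100 = 20000 / 5000 * 100
= 4.0 * 100
= 400.00%

400.00%


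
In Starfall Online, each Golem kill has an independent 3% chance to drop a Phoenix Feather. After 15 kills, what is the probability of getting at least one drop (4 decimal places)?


P(at least one) = 1 - P(none) = 1 - (1-p)^n
p = 3/100 = 0.03
1 - p = 0.97
(1 - p)^15 = 0.97^15 = 0.633251
P(at least one) = 1 - 0.633251 = 0.3667

0.3667


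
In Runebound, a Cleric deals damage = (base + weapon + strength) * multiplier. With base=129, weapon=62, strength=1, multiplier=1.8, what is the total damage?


Sum base + weapon + str = 129 + 62 + 1 = 192
Multiply by 1.8:
192 * 1.8 = 345.6

345.6 damage


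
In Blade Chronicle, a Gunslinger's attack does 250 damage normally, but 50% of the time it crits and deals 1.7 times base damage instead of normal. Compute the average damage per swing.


E[dmg] = base * (1 + crit_chance * (crit_mult - 1))
cc as decimal = 50/100 = 0.5
cm - 1 = 1.7 - 1 = 0.7
Bonus factor = 0.5 * 0.7 = 0.35
Total multiplier = 1 + 0.35 = 1.35
Expected damage = 250 * 1.35 = 337.50

337.50 damage


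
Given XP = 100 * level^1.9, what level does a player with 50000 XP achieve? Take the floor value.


XP = 100 * level^1.9, so level = (XP / 100)^(1/1.9)
= (50000 / 100)^(1/1.9)
= 500.0^0.5263
= 26.3336
Floor: level = 26

level 26


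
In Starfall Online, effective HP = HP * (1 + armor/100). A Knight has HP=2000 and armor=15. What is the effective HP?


EHP = 2000 * (1 + 15/100)
= 2000 * (1 + 0.15)
= 2000 * 1.15
= 2300.0

2300.0 EHP


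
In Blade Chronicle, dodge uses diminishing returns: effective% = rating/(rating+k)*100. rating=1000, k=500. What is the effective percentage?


effective% = rating / (rating + k) * 100
= 1000 / (1000 + 500) * 100
= 1000 / 1500 * 100
= 0.666667 * 100
= 66.67%

66.67%


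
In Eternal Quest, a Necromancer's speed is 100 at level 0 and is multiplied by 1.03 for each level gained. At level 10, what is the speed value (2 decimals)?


value = base * growth^level
= 100 * 1.03^10
= 100 * 1.343916
= 134.39

134.39 speed


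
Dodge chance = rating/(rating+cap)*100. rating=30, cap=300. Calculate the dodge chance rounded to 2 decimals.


dodge% = 30 / (30 + 300) * 100
= 30 / 330 * 100
= 0.090909 * 100
= 9.09%

9.09%


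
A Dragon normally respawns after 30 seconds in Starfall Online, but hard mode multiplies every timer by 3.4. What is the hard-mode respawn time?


Respawn time = base * multiplier
= 30 * 3.4
= 102.0 seconds

102.0 seconds


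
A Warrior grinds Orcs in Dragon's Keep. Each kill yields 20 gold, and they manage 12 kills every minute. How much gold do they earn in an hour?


Gold per minute = 20 * 12 = 240
Gold per hour = 240 * 60 = 14400

14400 gold/hour


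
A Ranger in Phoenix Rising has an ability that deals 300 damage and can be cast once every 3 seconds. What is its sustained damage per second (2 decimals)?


DPS = damage / cooldown
= 300 / 3
= 100.00

100.00 DPS


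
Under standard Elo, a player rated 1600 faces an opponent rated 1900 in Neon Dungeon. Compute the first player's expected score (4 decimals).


Elo expected score: Ea = 1/(1 + 10^((Rb-Ra)/400))
Rb - Ra = 1900 - 1600 = 300
(Rb-Ra)/400 = 300/400 = 0.75
10^0.75 = 5.623413
Ea = 1/(1 + 5.623413) = 1/6.623413 = 0.1510

0.1510


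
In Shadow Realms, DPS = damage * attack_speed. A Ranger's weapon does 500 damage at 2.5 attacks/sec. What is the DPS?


DPS = damage * attack_speed
= 500 * 2.5
= 1250.0

1250.0 DPS


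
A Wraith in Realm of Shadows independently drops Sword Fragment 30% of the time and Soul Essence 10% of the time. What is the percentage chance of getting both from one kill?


For independent events, P(both) = P(A) * P(B)
= 30% * 10%
= 300 / 100 %
= 3.0%

3.0%


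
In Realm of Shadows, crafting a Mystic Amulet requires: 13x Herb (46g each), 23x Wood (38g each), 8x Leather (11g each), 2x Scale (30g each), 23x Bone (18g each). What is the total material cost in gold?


Cost breakdown:
  Herb: 13 * 46 = 598
  Wood: 23 * 38 = 874
  Leather: 8 * 11 = 88
  Scale: 2 * 30 = 60
  Bone: 23 * 18 = 414
Total = 598 + 874 + 88 + 60 + 414 = 2034

2034 gold
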